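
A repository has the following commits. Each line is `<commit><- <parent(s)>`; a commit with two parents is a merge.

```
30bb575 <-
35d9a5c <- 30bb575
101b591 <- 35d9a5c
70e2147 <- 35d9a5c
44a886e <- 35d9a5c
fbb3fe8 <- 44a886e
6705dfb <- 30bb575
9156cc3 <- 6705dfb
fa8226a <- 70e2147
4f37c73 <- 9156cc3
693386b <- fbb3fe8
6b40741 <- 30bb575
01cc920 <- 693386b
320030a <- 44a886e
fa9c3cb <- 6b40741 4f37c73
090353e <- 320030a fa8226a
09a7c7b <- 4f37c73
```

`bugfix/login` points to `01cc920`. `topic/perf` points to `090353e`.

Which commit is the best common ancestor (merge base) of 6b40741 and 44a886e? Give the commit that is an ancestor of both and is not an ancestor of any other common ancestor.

30bb575

Ancestors of 6b40741: {30bb575, 6b40741}.
Ancestors of 44a886e: {30bb575, 35d9a5c, 44a886e}.
Common ancestors: {30bb575}.
The only common ancestor is 30bb575, so it is the merge base.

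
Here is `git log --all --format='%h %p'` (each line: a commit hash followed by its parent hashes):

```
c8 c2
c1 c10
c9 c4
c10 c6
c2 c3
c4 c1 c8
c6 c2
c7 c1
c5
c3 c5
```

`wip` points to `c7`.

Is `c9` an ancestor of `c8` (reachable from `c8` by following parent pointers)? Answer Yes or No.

No

Ancestors of c8: {c2, c3, c5, c8}.
c9 is not in that set, so it is not an ancestor of c8.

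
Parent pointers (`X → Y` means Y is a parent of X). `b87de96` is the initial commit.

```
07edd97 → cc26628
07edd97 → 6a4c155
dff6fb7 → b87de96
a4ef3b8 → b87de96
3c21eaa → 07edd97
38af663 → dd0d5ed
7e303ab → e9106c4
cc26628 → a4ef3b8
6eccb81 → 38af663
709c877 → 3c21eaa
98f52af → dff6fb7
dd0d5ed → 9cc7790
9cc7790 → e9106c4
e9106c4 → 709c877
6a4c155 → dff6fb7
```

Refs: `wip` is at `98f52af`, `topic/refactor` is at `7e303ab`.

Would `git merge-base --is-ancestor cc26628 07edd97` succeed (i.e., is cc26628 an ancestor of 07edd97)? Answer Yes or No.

Yes

Ancestors of 07edd97 (commits reachable by following parents): {07edd97, 6a4c155, a4ef3b8, b87de96, cc26628, dff6fb7}.
cc26628 is in that set, so it is an ancestor of 07edd97.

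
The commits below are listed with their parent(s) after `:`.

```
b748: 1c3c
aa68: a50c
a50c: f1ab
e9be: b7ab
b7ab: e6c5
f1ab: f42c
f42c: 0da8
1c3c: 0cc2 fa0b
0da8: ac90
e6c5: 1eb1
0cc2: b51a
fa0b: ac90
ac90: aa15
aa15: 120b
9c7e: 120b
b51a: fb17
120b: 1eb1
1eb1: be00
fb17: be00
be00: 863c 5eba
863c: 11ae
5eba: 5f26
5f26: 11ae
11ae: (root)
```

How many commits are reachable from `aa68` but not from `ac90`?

Reachable from aa68: {0da8, 11ae, 120b, 1eb1, 5eba, 5f26, 863c, a50c, aa15, aa68, ac90, be00, f1ab, f42c}.
Reachable from ac90: {11ae, 120b, 1eb1, 5eba, 5f26, 863c, aa15, ac90, be00}.
In aa68's history but not ac90's: {0da8, a50c, aa68, f1ab, f42c} — 5 commits.

5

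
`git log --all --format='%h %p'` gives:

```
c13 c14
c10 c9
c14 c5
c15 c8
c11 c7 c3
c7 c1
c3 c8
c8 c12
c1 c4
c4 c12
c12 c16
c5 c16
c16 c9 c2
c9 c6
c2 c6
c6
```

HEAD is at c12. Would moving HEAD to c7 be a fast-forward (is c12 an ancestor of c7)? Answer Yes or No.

Yes

A fast-forward from c12 to c7 is possible iff c12 is an ancestor of c7.
Ancestors of c7: {c1, c12, c16, c2, c4, c6, c7, c9}.
c12 is among them, so fast-forward is possible.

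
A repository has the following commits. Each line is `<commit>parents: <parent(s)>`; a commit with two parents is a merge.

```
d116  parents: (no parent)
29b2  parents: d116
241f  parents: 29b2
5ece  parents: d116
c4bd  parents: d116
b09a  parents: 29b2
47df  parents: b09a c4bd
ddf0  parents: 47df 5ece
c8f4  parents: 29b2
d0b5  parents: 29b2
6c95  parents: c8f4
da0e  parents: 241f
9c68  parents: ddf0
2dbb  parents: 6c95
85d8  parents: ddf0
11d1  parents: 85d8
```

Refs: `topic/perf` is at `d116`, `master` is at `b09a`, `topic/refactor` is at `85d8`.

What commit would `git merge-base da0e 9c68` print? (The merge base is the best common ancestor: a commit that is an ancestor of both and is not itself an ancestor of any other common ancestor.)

29b2

Ancestors of da0e: {241f, 29b2, d116, da0e}.
Ancestors of 9c68: {29b2, 47df, 5ece, 9c68, b09a, c4bd, d116, ddf0}.
Common ancestors: {29b2, d116}.
Among these, 29b2 is not an ancestor of any other common ancestor — it is the merge base.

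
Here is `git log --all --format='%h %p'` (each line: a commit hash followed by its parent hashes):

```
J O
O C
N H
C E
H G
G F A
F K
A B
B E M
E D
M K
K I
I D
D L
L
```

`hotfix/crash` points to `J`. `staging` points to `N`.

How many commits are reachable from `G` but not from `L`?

9

Reachable from G: {A, B, D, E, F, G, I, K, L, M}.
Reachable from L: {L}.
In G's history but not L's: {A, B, D, E, F, G, I, K, M} — 9 commits.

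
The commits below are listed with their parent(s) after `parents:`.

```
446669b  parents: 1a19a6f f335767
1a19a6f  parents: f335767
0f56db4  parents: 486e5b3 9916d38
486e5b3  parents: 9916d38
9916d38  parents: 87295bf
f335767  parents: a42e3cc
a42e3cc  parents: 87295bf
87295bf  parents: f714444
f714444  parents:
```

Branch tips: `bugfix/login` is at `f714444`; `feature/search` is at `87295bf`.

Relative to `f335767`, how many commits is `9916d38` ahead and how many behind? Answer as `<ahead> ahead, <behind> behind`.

Reachable from 9916d38: {87295bf, 9916d38, f714444}.
Reachable from f335767: {87295bf, a42e3cc, f335767, f714444}.
Only in 9916d38's history (ahead): {9916d38} — 1.
Only in f335767's history (behind): {a42e3cc, f335767} — 2.

1 ahead, 2 behind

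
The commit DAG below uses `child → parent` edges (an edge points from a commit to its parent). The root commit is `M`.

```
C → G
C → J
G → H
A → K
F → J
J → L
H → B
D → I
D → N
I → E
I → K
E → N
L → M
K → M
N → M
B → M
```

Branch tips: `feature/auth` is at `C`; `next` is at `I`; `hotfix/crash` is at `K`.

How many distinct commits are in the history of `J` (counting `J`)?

3

Walking parent pointers from J: reachable set = {J, L, M}.
That is 3 commits.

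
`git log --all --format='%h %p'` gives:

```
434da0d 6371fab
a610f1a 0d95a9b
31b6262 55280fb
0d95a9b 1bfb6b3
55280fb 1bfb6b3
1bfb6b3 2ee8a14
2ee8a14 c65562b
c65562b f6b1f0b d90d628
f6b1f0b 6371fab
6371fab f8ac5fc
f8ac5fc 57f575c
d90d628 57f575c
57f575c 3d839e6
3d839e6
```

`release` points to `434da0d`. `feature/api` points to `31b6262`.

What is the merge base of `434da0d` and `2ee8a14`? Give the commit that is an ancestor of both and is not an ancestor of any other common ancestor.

6371fab

Ancestors of 434da0d: {3d839e6, 434da0d, 57f575c, 6371fab, f8ac5fc}.
Ancestors of 2ee8a14: {2ee8a14, 3d839e6, 57f575c, 6371fab, c65562b, d90d628, f6b1f0b, f8ac5fc}.
Common ancestors: {3d839e6, 57f575c, 6371fab, f8ac5fc}.
Among these, 6371fab is not an ancestor of any other common ancestor — it is the merge base.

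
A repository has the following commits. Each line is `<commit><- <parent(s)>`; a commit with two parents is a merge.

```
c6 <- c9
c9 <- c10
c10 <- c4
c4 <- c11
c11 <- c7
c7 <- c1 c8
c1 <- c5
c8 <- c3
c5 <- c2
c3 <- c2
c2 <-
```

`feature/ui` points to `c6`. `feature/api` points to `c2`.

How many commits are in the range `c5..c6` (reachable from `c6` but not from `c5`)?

9

Reachable from c6: {c1, c10, c11, c2, c3, c4, c5, c6, c7, c8, c9}.
Reachable from c5: {c2, c5}.
In c6's history but not c5's: {c1, c10, c11, c3, c4, c6, c7, c8, c9} — 9 commits.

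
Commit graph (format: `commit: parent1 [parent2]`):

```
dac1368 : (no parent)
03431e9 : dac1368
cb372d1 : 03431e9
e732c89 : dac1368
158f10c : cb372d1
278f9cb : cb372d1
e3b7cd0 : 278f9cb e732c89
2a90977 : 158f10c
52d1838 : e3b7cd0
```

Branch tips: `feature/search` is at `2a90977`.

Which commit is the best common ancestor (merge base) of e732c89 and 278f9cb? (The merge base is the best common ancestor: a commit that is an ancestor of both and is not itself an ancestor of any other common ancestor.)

Ancestors of e732c89: {dac1368, e732c89}.
Ancestors of 278f9cb: {03431e9, 278f9cb, cb372d1, dac1368}.
Common ancestors: {dac1368}.
The only common ancestor is dac1368, so it is the merge base.

dac1368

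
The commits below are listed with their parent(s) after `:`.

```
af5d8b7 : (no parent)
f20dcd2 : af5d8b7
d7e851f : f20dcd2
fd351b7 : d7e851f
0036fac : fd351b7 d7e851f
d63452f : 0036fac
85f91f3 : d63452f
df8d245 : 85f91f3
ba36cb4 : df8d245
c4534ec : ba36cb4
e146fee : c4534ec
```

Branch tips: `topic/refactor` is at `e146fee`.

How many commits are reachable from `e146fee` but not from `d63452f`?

5

Reachable from e146fee: {0036fac, 85f91f3, af5d8b7, ba36cb4, c4534ec, d63452f, d7e851f, df8d245, e146fee, f20dcd2, fd351b7}.
Reachable from d63452f: {0036fac, af5d8b7, d63452f, d7e851f, f20dcd2, fd351b7}.
In e146fee's history but not d63452f's: {85f91f3, ba36cb4, c4534ec, df8d245, e146fee} — 5 commits.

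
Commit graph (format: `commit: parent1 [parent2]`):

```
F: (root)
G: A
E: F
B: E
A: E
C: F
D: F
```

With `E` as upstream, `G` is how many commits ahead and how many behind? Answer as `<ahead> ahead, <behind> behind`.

2 ahead, 0 behind

Reachable from G: {A, E, F, G}.
Reachable from E: {E, F}.
Only in G's history (ahead): {A, G} — 2.
Only in E's history (behind): {} — 0.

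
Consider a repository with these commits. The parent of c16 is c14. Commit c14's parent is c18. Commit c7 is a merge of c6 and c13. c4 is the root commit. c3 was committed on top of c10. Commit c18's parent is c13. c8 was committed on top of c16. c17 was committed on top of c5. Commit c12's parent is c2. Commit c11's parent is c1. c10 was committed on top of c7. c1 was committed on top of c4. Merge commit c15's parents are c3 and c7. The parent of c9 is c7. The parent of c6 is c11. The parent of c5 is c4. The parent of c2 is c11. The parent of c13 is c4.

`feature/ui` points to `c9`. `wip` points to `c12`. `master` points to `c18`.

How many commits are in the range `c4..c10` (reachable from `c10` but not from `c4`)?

6

Reachable from c10: {c1, c10, c11, c13, c4, c6, c7}.
Reachable from c4: {c4}.
In c10's history but not c4's: {c1, c10, c11, c13, c6, c7} — 6 commits.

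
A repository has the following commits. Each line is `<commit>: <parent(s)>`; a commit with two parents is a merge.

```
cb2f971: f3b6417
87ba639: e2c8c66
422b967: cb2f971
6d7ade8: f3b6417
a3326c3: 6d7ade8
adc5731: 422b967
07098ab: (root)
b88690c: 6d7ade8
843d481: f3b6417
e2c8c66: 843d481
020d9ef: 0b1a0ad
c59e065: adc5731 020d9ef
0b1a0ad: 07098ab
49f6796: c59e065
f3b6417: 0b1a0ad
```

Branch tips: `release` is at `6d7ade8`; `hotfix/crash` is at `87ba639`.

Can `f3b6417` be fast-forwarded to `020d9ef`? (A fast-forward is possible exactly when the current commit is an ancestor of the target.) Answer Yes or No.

No

A fast-forward from f3b6417 to 020d9ef is possible iff f3b6417 is an ancestor of 020d9ef.
Ancestors of 020d9ef: {020d9ef, 07098ab, 0b1a0ad}.
f3b6417 is not among them, so fast-forward is not possible.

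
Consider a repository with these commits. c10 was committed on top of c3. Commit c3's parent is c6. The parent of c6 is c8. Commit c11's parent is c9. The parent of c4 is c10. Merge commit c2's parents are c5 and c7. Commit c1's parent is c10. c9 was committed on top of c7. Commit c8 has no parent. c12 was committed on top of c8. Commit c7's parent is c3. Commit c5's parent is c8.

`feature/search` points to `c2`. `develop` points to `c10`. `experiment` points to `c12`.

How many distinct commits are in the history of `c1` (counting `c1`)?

Walking parent pointers from c1: reachable set = {c1, c10, c3, c6, c8}.
That is 5 commits.

5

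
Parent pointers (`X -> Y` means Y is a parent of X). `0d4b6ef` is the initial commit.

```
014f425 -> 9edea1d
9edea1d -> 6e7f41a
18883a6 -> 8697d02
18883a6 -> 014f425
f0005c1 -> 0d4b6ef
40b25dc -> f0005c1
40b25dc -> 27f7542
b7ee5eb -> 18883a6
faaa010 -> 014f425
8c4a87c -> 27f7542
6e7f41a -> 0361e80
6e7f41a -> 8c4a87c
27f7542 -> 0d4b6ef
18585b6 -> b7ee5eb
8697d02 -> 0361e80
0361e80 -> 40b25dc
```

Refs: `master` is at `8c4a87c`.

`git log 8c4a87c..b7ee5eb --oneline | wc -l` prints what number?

Reachable from b7ee5eb: {014f425, 0361e80, 0d4b6ef, 18883a6, 27f7542, 40b25dc, 6e7f41a, 8697d02, 8c4a87c, 9edea1d, b7ee5eb, f0005c1}.
Reachable from 8c4a87c: {0d4b6ef, 27f7542, 8c4a87c}.
In b7ee5eb's history but not 8c4a87c's: {014f425, 0361e80, 18883a6, 40b25dc, 6e7f41a, 8697d02, 9edea1d, b7ee5eb, f0005c1} — 9 commits.

9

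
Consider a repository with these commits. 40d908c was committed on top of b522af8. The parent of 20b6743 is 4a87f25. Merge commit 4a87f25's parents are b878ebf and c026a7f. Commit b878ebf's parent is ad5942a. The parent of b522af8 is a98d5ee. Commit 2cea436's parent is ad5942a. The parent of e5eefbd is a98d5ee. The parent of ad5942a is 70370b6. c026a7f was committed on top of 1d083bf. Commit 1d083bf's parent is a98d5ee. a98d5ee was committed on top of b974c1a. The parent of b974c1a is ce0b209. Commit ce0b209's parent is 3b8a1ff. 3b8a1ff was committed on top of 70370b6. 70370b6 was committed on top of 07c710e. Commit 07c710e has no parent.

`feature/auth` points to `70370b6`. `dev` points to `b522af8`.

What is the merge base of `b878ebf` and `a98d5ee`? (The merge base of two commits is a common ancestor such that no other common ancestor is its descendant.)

70370b6

Ancestors of b878ebf: {07c710e, 70370b6, ad5942a, b878ebf}.
Ancestors of a98d5ee: {07c710e, 3b8a1ff, 70370b6, a98d5ee, b974c1a, ce0b209}.
Common ancestors: {07c710e, 70370b6}.
Among these, 70370b6 is not an ancestor of any other common ancestor — it is the merge base.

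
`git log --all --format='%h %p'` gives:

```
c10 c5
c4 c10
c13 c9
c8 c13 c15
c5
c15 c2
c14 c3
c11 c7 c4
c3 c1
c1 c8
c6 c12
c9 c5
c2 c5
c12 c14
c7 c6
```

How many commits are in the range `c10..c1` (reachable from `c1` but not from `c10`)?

6

Reachable from c1: {c1, c13, c15, c2, c5, c8, c9}.
Reachable from c10: {c10, c5}.
In c1's history but not c10's: {c1, c13, c15, c2, c8, c9} — 6 commits.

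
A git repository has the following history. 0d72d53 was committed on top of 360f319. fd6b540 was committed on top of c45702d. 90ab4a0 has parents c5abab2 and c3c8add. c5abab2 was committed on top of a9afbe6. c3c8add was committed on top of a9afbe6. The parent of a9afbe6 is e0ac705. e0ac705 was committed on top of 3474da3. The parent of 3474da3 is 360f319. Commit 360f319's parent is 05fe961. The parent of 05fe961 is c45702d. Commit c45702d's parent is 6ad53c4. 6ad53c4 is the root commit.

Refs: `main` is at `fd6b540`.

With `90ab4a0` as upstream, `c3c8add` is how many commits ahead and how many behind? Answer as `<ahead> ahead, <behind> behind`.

Reachable from c3c8add: {05fe961, 3474da3, 360f319, 6ad53c4, a9afbe6, c3c8add, c45702d, e0ac705}.
Reachable from 90ab4a0: {05fe961, 3474da3, 360f319, 6ad53c4, 90ab4a0, a9afbe6, c3c8add, c45702d, c5abab2, e0ac705}.
Only in c3c8add's history (ahead): {} — 0.
Only in 90ab4a0's history (behind): {90ab4a0, c5abab2} — 2.

0 ahead, 2 behind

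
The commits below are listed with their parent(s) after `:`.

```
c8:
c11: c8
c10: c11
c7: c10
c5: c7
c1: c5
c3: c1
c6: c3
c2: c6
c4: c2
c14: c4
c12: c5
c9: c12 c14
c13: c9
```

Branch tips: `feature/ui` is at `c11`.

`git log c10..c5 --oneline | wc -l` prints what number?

Reachable from c5: {c10, c11, c5, c7, c8}.
Reachable from c10: {c10, c11, c8}.
In c5's history but not c10's: {c5, c7} — 2 commits.

2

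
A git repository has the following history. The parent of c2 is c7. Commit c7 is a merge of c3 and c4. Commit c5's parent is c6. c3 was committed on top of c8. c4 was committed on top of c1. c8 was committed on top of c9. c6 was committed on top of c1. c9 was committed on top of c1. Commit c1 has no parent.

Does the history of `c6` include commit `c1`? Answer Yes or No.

Ancestors of c6 (commits reachable by following parents): {c1, c6}.
c1 is in that set, so it is an ancestor of c6.

Yes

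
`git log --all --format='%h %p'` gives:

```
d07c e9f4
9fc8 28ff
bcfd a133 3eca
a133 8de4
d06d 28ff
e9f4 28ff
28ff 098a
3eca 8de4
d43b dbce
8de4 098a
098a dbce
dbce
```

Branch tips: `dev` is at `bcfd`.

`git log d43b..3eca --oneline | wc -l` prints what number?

Reachable from 3eca: {098a, 3eca, 8de4, dbce}.
Reachable from d43b: {d43b, dbce}.
In 3eca's history but not d43b's: {098a, 3eca, 8de4} — 3 commits.

3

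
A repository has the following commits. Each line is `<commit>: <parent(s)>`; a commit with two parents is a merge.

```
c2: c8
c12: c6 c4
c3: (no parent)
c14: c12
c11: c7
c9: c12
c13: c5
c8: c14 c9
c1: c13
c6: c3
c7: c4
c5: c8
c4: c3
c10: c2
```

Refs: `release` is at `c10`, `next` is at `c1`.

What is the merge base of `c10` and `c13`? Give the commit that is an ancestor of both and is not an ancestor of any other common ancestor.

Ancestors of c10: {c10, c12, c14, c2, c3, c4, c6, c8, c9}.
Ancestors of c13: {c12, c13, c14, c3, c4, c5, c6, c8, c9}.
Common ancestors: {c12, c14, c3, c4, c6, c8, c9}.
Among these, c8 is not an ancestor of any other common ancestor — it is the merge base.

c8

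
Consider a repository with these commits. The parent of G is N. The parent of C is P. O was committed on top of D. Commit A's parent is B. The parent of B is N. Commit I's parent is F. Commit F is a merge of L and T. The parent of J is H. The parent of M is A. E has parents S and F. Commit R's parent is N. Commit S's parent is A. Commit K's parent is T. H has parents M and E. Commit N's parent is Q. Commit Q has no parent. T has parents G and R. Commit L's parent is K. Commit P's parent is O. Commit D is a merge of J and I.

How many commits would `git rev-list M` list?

Walking parent pointers from M: reachable set = {A, B, M, N, Q}.
That is 5 commits.

5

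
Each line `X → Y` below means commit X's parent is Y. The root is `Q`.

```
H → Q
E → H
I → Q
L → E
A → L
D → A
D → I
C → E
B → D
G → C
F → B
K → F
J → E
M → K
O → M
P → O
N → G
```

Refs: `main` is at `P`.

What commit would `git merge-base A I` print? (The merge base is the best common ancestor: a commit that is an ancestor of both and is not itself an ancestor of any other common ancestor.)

Q

Ancestors of A: {A, E, H, L, Q}.
Ancestors of I: {I, Q}.
Common ancestors: {Q}.
The only common ancestor is Q, so it is the merge base.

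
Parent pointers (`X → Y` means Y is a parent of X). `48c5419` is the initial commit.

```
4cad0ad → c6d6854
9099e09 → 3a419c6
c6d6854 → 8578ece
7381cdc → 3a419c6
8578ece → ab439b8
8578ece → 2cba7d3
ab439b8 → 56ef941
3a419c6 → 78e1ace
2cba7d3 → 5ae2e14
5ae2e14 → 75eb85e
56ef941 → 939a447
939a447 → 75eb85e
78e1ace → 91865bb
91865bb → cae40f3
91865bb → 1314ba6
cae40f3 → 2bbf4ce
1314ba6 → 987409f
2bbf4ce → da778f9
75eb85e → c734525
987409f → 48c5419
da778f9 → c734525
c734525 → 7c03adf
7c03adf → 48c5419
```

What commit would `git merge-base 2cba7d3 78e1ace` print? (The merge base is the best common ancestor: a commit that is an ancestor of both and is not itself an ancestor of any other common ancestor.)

c734525

Ancestors of 2cba7d3: {2cba7d3, 48c5419, 5ae2e14, 75eb85e, 7c03adf, c734525}.
Ancestors of 78e1ace: {1314ba6, 2bbf4ce, 48c5419, 78e1ace, 7c03adf, 91865bb, 987409f, c734525, cae40f3, da778f9}.
Common ancestors: {48c5419, 7c03adf, c734525}.
Among these, c734525 is not an ancestor of any other common ancestor — it is the merge base.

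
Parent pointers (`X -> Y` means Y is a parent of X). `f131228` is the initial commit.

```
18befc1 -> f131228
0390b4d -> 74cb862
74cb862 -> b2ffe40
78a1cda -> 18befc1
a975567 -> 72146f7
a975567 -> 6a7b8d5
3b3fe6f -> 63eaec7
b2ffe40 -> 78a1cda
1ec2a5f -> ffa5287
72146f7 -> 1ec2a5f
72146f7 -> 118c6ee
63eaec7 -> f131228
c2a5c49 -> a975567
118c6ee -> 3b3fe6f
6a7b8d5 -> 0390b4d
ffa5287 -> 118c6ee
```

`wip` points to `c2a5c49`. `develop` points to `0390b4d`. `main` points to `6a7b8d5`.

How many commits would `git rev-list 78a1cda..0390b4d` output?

3

Reachable from 0390b4d: {0390b4d, 18befc1, 74cb862, 78a1cda, b2ffe40, f131228}.
Reachable from 78a1cda: {18befc1, 78a1cda, f131228}.
In 0390b4d's history but not 78a1cda's: {0390b4d, 74cb862, b2ffe40} — 3 commits.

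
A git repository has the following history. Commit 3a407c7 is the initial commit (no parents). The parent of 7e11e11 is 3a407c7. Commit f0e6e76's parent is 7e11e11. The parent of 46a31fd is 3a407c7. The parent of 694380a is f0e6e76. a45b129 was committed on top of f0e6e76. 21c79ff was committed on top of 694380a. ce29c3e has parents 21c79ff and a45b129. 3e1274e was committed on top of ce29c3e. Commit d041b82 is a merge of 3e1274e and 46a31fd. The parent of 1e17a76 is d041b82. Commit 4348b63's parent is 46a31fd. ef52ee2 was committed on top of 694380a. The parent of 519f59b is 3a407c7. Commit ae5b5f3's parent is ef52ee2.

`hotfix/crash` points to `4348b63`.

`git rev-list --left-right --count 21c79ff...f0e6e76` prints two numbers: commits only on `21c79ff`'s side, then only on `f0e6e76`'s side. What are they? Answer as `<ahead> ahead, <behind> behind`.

2 ahead, 0 behind

Reachable from 21c79ff: {21c79ff, 3a407c7, 694380a, 7e11e11, f0e6e76}.
Reachable from f0e6e76: {3a407c7, 7e11e11, f0e6e76}.
Only in 21c79ff's history (ahead): {21c79ff, 694380a} — 2.
Only in f0e6e76's history (behind): {} — 0.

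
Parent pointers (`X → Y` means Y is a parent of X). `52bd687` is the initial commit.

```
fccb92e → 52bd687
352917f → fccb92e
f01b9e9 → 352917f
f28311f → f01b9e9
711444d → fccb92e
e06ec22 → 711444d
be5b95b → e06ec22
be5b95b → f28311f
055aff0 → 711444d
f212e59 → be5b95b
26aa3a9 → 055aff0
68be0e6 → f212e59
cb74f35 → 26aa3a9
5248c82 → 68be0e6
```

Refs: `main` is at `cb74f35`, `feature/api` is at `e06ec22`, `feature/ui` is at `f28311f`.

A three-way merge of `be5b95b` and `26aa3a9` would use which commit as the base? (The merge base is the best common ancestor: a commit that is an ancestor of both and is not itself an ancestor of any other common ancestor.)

711444d

Ancestors of be5b95b: {352917f, 52bd687, 711444d, be5b95b, e06ec22, f01b9e9, f28311f, fccb92e}.
Ancestors of 26aa3a9: {055aff0, 26aa3a9, 52bd687, 711444d, fccb92e}.
Common ancestors: {52bd687, 711444d, fccb92e}.
Among these, 711444d is not an ancestor of any other common ancestor — it is the merge base.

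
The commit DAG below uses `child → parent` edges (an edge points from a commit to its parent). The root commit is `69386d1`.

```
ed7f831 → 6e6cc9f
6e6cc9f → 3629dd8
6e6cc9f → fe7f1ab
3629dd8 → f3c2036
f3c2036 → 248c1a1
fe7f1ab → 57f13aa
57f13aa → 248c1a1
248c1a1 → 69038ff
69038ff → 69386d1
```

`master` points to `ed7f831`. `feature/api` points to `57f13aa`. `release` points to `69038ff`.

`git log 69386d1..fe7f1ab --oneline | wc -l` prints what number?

Reachable from fe7f1ab: {248c1a1, 57f13aa, 69038ff, 69386d1, fe7f1ab}.
Reachable from 69386d1: {69386d1}.
In fe7f1ab's history but not 69386d1's: {248c1a1, 57f13aa, 69038ff, fe7f1ab} — 4 commits.

4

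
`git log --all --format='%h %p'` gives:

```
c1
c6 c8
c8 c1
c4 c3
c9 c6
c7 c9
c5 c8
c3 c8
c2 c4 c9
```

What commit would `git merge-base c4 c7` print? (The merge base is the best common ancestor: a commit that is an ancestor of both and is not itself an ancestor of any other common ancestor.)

Ancestors of c4: {c1, c3, c4, c8}.
Ancestors of c7: {c1, c6, c7, c8, c9}.
Common ancestors: {c1, c8}.
Among these, c8 is not an ancestor of any other common ancestor — it is the merge base.

c8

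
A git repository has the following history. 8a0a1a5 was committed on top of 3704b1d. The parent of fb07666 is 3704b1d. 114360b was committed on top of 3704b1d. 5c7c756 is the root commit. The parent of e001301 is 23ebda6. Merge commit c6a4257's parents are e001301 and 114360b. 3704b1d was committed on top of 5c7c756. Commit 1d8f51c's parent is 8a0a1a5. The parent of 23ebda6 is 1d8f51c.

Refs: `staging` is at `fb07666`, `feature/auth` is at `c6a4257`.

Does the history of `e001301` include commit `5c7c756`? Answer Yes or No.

Yes

Ancestors of e001301 (commits reachable by following parents): {1d8f51c, 23ebda6, 3704b1d, 5c7c756, 8a0a1a5, e001301}.
5c7c756 is in that set, so it is an ancestor of e001301.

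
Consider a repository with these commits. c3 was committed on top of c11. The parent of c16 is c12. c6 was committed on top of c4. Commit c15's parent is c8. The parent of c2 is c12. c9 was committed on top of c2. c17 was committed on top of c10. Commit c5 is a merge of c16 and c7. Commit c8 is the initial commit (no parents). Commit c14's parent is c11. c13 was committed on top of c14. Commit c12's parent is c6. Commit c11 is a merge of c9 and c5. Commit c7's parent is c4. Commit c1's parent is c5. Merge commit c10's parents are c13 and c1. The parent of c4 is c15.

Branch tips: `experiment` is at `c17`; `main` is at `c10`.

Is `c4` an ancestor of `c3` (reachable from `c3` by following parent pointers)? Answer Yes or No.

Yes

Ancestors of c3 (commits reachable by following parents): {c11, c12, c15, c16, c2, c3, c4, c5, c6, c7, c8, c9}.
c4 is in that set, so it is an ancestor of c3.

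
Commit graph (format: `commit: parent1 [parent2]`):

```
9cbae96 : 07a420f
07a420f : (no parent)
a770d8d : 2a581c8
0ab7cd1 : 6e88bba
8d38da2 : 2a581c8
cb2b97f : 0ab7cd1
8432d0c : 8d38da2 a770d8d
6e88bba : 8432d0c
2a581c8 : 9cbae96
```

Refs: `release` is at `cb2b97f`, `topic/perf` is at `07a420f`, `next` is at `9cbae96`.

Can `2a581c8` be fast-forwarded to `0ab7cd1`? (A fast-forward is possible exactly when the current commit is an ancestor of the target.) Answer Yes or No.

A fast-forward from 2a581c8 to 0ab7cd1 is possible iff 2a581c8 is an ancestor of 0ab7cd1.
Ancestors of 0ab7cd1: {07a420f, 0ab7cd1, 2a581c8, 6e88bba, 8432d0c, 8d38da2, 9cbae96, a770d8d}.
2a581c8 is among them, so fast-forward is possible.

Yes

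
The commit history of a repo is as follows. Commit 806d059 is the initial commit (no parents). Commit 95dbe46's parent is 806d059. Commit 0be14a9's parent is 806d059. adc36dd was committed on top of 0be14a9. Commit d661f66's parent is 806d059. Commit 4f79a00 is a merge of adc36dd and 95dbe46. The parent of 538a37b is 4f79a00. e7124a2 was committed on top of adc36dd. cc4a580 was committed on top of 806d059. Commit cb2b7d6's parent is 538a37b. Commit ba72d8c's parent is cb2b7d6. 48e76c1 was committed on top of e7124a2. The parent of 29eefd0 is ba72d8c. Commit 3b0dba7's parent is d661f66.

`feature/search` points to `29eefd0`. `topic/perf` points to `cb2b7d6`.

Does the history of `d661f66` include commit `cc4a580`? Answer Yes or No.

No

Ancestors of d661f66: {806d059, d661f66}.
cc4a580 is not in that set, so it is not an ancestor of d661f66.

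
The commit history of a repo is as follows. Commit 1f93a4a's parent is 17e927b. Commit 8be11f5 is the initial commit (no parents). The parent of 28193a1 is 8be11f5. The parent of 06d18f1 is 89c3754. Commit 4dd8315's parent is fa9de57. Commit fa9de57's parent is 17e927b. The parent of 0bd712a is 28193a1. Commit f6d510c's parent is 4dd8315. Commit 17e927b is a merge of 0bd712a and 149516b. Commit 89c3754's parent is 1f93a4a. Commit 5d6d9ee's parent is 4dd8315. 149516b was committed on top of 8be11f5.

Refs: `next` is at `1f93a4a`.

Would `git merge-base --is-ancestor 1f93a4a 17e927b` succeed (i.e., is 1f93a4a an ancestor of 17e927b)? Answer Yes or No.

Ancestors of 17e927b: {0bd712a, 149516b, 17e927b, 28193a1, 8be11f5}.
1f93a4a is not in that set, so it is not an ancestor of 17e927b.

No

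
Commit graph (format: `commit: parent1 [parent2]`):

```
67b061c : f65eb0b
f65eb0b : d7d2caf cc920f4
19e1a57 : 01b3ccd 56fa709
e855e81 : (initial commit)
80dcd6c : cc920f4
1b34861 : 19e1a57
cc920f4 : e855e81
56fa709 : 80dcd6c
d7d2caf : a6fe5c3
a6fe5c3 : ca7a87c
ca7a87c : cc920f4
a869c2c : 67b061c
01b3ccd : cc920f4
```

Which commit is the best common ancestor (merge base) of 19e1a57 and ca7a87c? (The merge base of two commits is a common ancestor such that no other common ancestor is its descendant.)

Ancestors of 19e1a57: {01b3ccd, 19e1a57, 56fa709, 80dcd6c, cc920f4, e855e81}.
Ancestors of ca7a87c: {ca7a87c, cc920f4, e855e81}.
Common ancestors: {cc920f4, e855e81}.
Among these, cc920f4 is not an ancestor of any other common ancestor — it is the merge base.

cc920f4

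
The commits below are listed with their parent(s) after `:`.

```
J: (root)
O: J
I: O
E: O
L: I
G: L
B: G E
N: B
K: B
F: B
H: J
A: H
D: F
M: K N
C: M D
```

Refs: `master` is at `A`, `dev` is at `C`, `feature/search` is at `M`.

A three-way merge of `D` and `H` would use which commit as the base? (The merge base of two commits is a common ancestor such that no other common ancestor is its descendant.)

J

Ancestors of D: {B, D, E, F, G, I, J, L, O}.
Ancestors of H: {H, J}.
Common ancestors: {J}.
The only common ancestor is J, so it is the merge base.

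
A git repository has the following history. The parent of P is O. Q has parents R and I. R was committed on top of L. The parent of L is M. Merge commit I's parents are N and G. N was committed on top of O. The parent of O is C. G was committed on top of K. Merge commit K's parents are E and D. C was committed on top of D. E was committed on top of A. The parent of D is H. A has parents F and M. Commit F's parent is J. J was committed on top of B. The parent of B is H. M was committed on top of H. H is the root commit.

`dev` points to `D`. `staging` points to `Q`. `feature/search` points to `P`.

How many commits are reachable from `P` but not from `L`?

4

Reachable from P: {C, D, H, O, P}.
Reachable from L: {H, L, M}.
In P's history but not L's: {C, D, O, P} — 4 commits.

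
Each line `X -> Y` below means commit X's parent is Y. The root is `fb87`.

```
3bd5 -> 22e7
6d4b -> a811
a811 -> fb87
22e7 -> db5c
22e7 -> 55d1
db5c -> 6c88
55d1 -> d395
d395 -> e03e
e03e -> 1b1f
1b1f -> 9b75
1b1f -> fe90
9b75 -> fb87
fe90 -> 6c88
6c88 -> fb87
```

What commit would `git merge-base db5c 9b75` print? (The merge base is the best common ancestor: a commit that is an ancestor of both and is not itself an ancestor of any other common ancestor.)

fb87

Ancestors of db5c: {6c88, db5c, fb87}.
Ancestors of 9b75: {9b75, fb87}.
Common ancestors: {fb87}.
The only common ancestor is fb87, so it is the merge base.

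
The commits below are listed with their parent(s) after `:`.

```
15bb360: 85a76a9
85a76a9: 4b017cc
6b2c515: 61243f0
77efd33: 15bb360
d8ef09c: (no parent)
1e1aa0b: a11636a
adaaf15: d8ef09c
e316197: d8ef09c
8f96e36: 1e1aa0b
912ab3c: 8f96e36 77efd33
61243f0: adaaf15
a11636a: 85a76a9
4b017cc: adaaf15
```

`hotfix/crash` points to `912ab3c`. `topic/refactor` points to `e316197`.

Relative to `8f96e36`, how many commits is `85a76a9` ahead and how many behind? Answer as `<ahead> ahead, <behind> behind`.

0 ahead, 3 behind

Reachable from 85a76a9: {4b017cc, 85a76a9, adaaf15, d8ef09c}.
Reachable from 8f96e36: {1e1aa0b, 4b017cc, 85a76a9, 8f96e36, a11636a, adaaf15, d8ef09c}.
Only in 85a76a9's history (ahead): {} — 0.
Only in 8f96e36's history (behind): {1e1aa0b, 8f96e36, a11636a} — 3.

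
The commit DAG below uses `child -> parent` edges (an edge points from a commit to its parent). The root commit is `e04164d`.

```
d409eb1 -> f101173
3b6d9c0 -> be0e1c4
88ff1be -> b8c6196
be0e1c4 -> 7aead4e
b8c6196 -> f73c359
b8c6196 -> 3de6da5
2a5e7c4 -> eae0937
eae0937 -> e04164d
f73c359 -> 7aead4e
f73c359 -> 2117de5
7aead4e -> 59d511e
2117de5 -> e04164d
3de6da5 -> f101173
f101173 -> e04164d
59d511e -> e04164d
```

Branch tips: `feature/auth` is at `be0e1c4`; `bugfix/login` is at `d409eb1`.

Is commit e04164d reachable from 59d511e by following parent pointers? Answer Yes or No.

Ancestors of 59d511e (commits reachable by following parents): {59d511e, e04164d}.
e04164d is in that set, so it is an ancestor of 59d511e.

Yes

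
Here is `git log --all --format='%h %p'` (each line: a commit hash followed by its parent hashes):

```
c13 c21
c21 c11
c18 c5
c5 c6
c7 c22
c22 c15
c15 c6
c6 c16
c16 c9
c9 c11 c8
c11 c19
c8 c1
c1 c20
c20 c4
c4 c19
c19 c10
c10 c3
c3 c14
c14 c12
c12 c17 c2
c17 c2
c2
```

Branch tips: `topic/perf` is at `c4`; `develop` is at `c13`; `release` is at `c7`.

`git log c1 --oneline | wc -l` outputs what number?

Walking parent pointers from c1: reachable set = {c1, c10, c12, c14, c17, c19, c2, c20, c3, c4}.
That is 10 commits.

10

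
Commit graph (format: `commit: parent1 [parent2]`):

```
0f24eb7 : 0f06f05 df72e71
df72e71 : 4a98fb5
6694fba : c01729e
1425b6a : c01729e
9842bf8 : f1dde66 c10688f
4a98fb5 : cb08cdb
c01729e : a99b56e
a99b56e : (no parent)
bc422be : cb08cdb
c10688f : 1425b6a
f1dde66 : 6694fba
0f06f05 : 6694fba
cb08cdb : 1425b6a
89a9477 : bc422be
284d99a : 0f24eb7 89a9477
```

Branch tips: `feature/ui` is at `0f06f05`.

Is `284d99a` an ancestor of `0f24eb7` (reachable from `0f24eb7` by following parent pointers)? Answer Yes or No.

No

Ancestors of 0f24eb7: {0f06f05, 0f24eb7, 1425b6a, 4a98fb5, 6694fba, a99b56e, c01729e, cb08cdb, df72e71}.
284d99a is not in that set, so it is not an ancestor of 0f24eb7.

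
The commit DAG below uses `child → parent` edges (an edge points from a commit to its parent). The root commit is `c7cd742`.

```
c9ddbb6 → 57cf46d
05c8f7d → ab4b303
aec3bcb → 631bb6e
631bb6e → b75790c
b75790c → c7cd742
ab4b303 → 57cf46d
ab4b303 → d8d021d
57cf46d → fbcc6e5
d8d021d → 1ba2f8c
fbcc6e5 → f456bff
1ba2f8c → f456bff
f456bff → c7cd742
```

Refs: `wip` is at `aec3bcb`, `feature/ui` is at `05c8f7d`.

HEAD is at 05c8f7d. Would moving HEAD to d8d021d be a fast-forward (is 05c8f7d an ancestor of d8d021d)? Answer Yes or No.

A fast-forward from 05c8f7d to d8d021d is possible iff 05c8f7d is an ancestor of d8d021d.
Ancestors of d8d021d: {1ba2f8c, c7cd742, d8d021d, f456bff}.
05c8f7d is not among them, so fast-forward is not possible.

No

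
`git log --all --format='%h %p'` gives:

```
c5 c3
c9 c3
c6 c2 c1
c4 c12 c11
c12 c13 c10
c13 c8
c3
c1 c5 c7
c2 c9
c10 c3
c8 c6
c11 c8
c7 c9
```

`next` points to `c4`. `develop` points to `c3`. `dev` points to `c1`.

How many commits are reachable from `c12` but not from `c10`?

Reachable from c12: {c1, c10, c12, c13, c2, c3, c5, c6, c7, c8, c9}.
Reachable from c10: {c10, c3}.
In c12's history but not c10's: {c1, c12, c13, c2, c5, c6, c7, c8, c9} — 9 commits.

9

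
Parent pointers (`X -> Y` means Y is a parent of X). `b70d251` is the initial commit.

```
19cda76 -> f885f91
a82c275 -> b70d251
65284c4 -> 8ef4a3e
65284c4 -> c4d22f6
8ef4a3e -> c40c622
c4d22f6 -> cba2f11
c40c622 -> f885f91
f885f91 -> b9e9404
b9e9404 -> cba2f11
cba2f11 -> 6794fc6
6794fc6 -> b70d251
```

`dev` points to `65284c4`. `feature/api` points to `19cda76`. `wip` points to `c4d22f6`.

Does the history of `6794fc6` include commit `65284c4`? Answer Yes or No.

No

Ancestors of 6794fc6: {6794fc6, b70d251}.
65284c4 is not in that set, so it is not an ancestor of 6794fc6.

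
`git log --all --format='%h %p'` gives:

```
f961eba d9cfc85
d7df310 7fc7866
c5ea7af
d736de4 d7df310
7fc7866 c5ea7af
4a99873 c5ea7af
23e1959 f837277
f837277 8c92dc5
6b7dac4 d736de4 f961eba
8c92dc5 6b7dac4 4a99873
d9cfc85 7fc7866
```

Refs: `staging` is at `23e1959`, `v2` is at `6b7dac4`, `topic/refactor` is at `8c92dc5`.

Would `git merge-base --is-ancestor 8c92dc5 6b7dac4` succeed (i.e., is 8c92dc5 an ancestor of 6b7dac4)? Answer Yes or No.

Ancestors of 6b7dac4: {6b7dac4, 7fc7866, c5ea7af, d736de4, d7df310, d9cfc85, f961eba}.
8c92dc5 is not in that set, so it is not an ancestor of 6b7dac4.

No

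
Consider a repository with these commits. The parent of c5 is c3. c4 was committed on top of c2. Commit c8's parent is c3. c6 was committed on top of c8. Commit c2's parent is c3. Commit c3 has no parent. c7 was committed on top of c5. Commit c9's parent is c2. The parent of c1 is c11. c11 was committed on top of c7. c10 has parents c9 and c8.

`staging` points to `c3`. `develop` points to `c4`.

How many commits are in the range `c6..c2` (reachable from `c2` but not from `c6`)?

Reachable from c2: {c2, c3}.
Reachable from c6: {c3, c6, c8}.
In c2's history but not c6's: {c2} — 1 commit.

1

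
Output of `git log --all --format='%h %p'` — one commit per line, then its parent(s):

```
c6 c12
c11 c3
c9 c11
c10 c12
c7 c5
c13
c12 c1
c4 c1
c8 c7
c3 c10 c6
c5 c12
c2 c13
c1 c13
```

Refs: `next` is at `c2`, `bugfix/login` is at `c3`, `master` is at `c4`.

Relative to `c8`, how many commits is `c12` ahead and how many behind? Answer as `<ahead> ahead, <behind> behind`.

0 ahead, 3 behind

Reachable from c12: {c1, c12, c13}.
Reachable from c8: {c1, c12, c13, c5, c7, c8}.
Only in c12's history (ahead): {} — 0.
Only in c8's history (behind): {c5, c7, c8} — 3.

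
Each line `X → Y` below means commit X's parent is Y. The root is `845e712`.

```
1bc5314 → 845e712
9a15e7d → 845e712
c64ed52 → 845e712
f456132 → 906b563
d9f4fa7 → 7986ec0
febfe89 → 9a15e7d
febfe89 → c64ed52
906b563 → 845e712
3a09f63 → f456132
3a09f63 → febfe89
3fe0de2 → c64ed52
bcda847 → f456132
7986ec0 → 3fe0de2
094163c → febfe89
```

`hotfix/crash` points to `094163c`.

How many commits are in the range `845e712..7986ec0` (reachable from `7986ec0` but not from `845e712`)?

3

Reachable from 7986ec0: {3fe0de2, 7986ec0, 845e712, c64ed52}.
Reachable from 845e712: {845e712}.
In 7986ec0's history but not 845e712's: {3fe0de2, 7986ec0, c64ed52} — 3 commits.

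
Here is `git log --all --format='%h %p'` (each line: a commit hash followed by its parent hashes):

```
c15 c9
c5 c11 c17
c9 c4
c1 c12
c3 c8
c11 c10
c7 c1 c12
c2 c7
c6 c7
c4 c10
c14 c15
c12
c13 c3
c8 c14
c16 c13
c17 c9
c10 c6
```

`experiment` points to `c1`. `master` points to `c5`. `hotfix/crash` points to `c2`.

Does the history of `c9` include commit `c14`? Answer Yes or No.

No

Ancestors of c9: {c1, c10, c12, c4, c6, c7, c9}.
c14 is not in that set, so it is not an ancestor of c9.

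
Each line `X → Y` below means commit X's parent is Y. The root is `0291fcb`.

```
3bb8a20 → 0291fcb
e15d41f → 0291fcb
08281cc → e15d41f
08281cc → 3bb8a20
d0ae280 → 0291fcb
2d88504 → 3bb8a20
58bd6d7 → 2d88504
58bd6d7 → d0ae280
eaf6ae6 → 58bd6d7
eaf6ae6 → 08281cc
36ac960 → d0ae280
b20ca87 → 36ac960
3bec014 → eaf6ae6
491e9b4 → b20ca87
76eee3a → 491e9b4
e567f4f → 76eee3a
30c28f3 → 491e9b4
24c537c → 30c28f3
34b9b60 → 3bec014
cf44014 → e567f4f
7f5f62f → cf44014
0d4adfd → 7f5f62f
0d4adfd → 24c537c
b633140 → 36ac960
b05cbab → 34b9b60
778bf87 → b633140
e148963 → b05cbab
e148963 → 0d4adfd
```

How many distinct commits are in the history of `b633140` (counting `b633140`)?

Walking parent pointers from b633140: reachable set = {0291fcb, 36ac960, b633140, d0ae280}.
That is 4 commits.

4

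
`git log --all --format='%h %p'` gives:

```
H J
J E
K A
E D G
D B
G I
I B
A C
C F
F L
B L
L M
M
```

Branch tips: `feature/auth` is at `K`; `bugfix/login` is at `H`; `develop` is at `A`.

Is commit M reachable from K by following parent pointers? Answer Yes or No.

Ancestors of K (commits reachable by following parents): {A, C, F, K, L, M}.
M is in that set, so it is an ancestor of K.

Yes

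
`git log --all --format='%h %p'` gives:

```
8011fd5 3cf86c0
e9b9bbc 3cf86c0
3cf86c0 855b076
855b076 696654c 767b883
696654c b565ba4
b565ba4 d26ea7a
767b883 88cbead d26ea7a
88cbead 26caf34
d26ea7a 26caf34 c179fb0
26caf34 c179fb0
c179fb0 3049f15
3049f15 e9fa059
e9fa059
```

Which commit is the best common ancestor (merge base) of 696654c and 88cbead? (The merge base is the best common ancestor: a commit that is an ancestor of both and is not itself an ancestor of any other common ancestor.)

Ancestors of 696654c: {26caf34, 3049f15, 696654c, b565ba4, c179fb0, d26ea7a, e9fa059}.
Ancestors of 88cbead: {26caf34, 3049f15, 88cbead, c179fb0, e9fa059}.
Common ancestors: {26caf34, 3049f15, c179fb0, e9fa059}.
Among these, 26caf34 is not an ancestor of any other common ancestor — it is the merge base.

26caf34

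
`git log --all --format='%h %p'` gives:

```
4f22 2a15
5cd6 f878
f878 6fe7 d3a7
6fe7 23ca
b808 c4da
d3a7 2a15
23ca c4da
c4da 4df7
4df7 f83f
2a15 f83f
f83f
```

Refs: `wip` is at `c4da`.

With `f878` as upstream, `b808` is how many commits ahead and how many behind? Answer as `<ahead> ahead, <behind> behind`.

Reachable from b808: {4df7, b808, c4da, f83f}.
Reachable from f878: {23ca, 2a15, 4df7, 6fe7, c4da, d3a7, f83f, f878}.
Only in b808's history (ahead): {b808} — 1.
Only in f878's history (behind): {23ca, 2a15, 6fe7, d3a7, f878} — 5.

1 ahead, 5 behind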